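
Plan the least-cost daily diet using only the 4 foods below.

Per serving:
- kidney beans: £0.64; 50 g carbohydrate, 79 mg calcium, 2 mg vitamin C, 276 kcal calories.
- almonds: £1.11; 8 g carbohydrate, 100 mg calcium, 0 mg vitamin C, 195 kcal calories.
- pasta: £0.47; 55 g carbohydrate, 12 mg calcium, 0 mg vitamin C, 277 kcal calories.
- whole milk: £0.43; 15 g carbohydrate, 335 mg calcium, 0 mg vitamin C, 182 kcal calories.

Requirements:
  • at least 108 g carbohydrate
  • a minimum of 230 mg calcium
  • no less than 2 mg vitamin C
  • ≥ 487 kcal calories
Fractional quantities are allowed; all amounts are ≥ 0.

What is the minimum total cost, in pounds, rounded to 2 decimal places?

£1.26

Let x1 = servings of kidney beans, x2 = servings of almonds, x3 = servings of pasta, x4 = servings of whole milk.
Minimize 0.64x1 + 1.11x2 + 0.47x3 + 0.43x4 subject to:
  50x1 + 8x2 + 55x3 + 15x4 ≥ 108   (carbohydrate)
  79x1 + 100x2 + 12x3 + 335x4 ≥ 230   (calcium)
  2x1 ≥ 2   (vitamin C)
  276x1 + 195x2 + 277x3 + 182x4 ≥ 487   (calories)
  x1, x2, x3, x4 ≥ 0.
The cheapest feasible vertex uses only kidney beans, pasta, whole milk; almonds is not used. Binding constraints: carbohydrate, calcium, vitamin C.
Solving gives x1 = 1, x3 = 0.9408, x4 = 0.417.
Cost = 0.64·1 + 0.47·0.9408 + 0.43·0.417 = 1.2615.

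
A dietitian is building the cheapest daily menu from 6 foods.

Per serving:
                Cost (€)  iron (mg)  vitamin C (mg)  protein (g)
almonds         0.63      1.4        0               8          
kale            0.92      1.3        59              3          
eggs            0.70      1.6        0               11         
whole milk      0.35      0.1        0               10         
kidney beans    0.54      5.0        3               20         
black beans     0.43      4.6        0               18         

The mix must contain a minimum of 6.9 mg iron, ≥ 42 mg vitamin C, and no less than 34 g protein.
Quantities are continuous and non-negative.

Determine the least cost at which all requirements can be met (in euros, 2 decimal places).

€1.42

Set it up as a linear program. Let x1 = servings of almonds, x2 = servings of kale, x3 = servings of eggs, x4 = servings of whole milk, x5 = servings of kidney beans, x6 = servings of black beans.
Minimise 0.63x1 + 0.92x2 + 0.7x3 + 0.35x4 + 0.54x5 + 0.43x6 subject to:
  1.4x1 + 1.3x2 + 1.6x3 + 0.1x4 + 5x5 + 4.6x6 ≥ 6.9   (iron)
  59x2 + 3x5 ≥ 42   (vitamin C)
  8x1 + 3x2 + 11x3 + 10x4 + 20x5 + 18x6 ≥ 34   (protein)
  x1, x2, x3, x4, x5, x6 ≥ 0.
At the optimum only kale, black beans are positive (almonds, eggs, whole milk, kidney beans = 0). There the vitamin C and protein constraints are tight.
So kale = 0.7119 servings, black beans = 1.77 servings.
Objective = 0.92·0.7119 + 0.43·1.77 = 1.4160.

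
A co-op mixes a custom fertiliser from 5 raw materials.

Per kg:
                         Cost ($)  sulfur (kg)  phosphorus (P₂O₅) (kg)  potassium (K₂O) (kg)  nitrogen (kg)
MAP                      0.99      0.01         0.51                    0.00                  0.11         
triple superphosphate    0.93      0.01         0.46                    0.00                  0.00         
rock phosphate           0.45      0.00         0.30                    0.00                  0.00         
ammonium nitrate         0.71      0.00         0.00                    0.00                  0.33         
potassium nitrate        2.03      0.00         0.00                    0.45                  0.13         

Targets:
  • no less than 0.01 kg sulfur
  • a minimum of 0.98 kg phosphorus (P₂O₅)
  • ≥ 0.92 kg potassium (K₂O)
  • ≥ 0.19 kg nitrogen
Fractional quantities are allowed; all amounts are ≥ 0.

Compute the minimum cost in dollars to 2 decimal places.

$5.85

Let x1 = kg of MAP, x2 = kg of triple superphosphate, x3 = kg of rock phosphate, x4 = kg of ammonium nitrate, x5 = kg of potassium nitrate.
min 0.99x1 + 0.93x2 + 0.45x3 + 0.71x4 + 2.03x5 with:
  0.01x1 + 0.01x2 ≥ 0.01   (sulfur)
  0.51x1 + 0.46x2 + 0.3x3 ≥ 0.98   (phosphorus (P₂O₅))
  0.45x5 ≥ 0.92   (potassium (K₂O))
  0.11x1 + 0.33x4 + 0.13x5 ≥ 0.19   (nitrogen)
  x1, x2, x3, x4, x5 ≥ 0.
The optimal basis is {MAP, rock phosphate, potassium nitrate}; triple superphosphate, ammonium nitrate drop out. Binding constraints: sulfur, phosphorus (P₂O₅), potassium (K₂O).
Optimal quantities: MAP = 1 kg, rock phosphate = 1.5667 kg, potassium nitrate = 2.0444 kg.
Hence cost = 0.99·1 + 0.45·1.5667 + 2.03·2.0444 = $5.8451.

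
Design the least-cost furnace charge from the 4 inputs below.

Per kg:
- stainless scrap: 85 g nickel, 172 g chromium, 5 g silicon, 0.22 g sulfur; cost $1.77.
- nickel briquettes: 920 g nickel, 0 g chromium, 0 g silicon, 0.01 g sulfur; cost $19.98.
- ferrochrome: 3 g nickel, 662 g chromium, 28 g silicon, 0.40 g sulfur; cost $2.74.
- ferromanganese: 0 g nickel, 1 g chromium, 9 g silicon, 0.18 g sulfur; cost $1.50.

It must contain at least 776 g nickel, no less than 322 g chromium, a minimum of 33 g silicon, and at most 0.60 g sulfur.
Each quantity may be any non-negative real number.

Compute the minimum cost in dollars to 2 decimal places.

Set it up as a linear program. Let x1 = kg of stainless scrap, x2 = kg of nickel briquettes, x3 = kg of ferrochrome, x4 = kg of ferromanganese.
min 1.77x1 + 19.98x2 + 2.74x3 + 1.5x4 with:
  85x1 + 920x2 + 3x3 ≥ 776   (nickel)
  172x1 + 662x3 + 1x4 ≥ 322   (chromium)
  5x1 + 28x3 + 9x4 ≥ 33   (silicon)
  0.22x1 + 0.01x2 + 0.4x3 + 0.18x4 ≤ 0.6   (sulfur)
  x1, x2, x3, x4 ≥ 0.
The optimal basis is {stainless scrap, nickel briquettes, ferrochrome}; ferromanganese drops out. There the nickel, silicon, sulfur constraints are tight.
That vertex is x1 = 0.8139, x2 = 0.7649, x3 = 1.033.
Objective = 1.77·0.8139 + 19.98·0.7649 + 2.74·1.033 = 19.5537.

$19.55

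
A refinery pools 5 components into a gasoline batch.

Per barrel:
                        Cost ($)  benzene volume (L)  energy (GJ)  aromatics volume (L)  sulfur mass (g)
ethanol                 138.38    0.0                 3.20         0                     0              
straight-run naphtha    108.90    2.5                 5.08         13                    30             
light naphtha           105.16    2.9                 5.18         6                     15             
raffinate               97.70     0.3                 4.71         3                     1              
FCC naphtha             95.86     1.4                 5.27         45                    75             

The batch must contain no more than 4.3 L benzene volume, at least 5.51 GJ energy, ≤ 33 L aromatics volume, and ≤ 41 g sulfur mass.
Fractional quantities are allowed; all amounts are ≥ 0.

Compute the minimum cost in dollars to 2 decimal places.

Let x1 = barrels of ethanol, x2 = barrels of straight-run naphtha, x3 = barrels of light naphtha, x4 = barrels of raffinate, x5 = barrels of FCC naphtha.
min 138.38x1 + 108.9x2 + 105.16x3 + 97.7x4 + 95.86x5 subject to:
  2.5x2 + 2.9x3 + 0.3x4 + 1.4x5 ≤ 4.3   (benzene volume)
  3.2x1 + 5.08x2 + 5.18x3 + 4.71x4 + 5.27x5 ≥ 5.51   (energy)
  13x2 + 6x3 + 3x4 + 45x5 ≤ 33   (aromatics volume)
  30x2 + 15x3 + 1x4 + 75x5 ≤ 41   (sulfur mass)
  x1, x2, x3, x4, x5 ≥ 0.
The optimal basis is {raffinate, FCC naphtha}; ethanol, straight-run naphtha, light naphtha drop out. Binding constraints: energy and sulfur mass.
So raffinate = 0.56664 barrels, FCC naphtha = 0.53911 barrels.
Total cost: 97.7·0.56664 + 95.86·0.53911 = 107.0398.

$107.04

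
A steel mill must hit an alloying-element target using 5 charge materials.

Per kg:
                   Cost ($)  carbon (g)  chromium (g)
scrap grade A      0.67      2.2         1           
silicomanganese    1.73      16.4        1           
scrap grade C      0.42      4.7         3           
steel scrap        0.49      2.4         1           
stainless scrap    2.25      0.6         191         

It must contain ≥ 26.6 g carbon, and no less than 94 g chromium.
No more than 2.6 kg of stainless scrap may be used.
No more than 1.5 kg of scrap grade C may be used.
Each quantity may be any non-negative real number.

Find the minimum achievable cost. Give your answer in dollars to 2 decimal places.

$3.70

Let x1 = kg of scrap grade A, x2 = kg of silicomanganese, x3 = kg of scrap grade C, x4 = kg of steel scrap, x5 = kg of stainless scrap.
Minimise 0.67x1 + 1.73x2 + 0.42x3 + 0.49x4 + 2.25x5 subject to:
  2.2x1 + 16.4x2 + 4.7x3 + 2.4x4 + 0.6x5 ≥ 26.6   (carbon)
  1x1 + 1x2 + 3x3 + 1x4 + 191x5 ≥ 94   (chromium)
  x5 ≤ 2.6
  x3 ≤ 1.5
  x1, x2, x3, x4, x5 ≥ 0.
The cheapest feasible vertex uses only silicomanganese, scrap grade C, stainless scrap; scrap grade A, steel scrap are not used. The carbon, chromium, the scrap grade C cap requirements are met with equality.
Solving gives x2 = 1.175, x3 = 1.5, x5 = 0.4624.
Cost = 1.73·1.175 + 0.42·1.5 + 2.25·0.4624 = 3.7032.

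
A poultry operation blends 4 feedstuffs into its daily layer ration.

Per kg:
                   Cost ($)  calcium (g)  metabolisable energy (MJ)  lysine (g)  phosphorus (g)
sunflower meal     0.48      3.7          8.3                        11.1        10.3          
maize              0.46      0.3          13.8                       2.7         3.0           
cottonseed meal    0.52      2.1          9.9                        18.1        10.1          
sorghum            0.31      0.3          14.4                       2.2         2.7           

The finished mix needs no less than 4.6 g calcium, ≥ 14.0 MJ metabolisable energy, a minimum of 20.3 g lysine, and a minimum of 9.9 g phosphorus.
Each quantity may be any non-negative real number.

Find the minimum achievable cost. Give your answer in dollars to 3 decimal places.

Let x1 = kg of sunflower meal, x2 = kg of maize, x3 = kg of cottonseed meal, x4 = kg of sorghum.
min 0.48x1 + 0.46x2 + 0.52x3 + 0.31x4 s.t.:
  3.7x1 + 0.3x2 + 2.1x3 + 0.3x4 ≥ 4.6   (calcium)
  8.3x1 + 13.8x2 + 9.9x3 + 14.4x4 ≥ 14   (metabolisable energy)
  11.1x1 + 2.7x2 + 18.1x3 + 2.2x4 ≥ 20.3   (lysine)
  10.3x1 + 3x2 + 10.1x3 + 2.7x4 ≥ 9.9   (phosphorus)
  x1, x2, x3, x4 ≥ 0.
The cheapest feasible vertex uses only sunflower meal, cottonseed meal, sorghum; maize is not used. There the calcium, metabolisable energy, lysine constraints are tight.
Solving gives x1 = 0.9294, x3 = 0.544, x4 = 0.06253.
Objective = 0.48·0.9294 + 0.52·0.544 + 0.31·0.06253 = 0.74838.

$0.748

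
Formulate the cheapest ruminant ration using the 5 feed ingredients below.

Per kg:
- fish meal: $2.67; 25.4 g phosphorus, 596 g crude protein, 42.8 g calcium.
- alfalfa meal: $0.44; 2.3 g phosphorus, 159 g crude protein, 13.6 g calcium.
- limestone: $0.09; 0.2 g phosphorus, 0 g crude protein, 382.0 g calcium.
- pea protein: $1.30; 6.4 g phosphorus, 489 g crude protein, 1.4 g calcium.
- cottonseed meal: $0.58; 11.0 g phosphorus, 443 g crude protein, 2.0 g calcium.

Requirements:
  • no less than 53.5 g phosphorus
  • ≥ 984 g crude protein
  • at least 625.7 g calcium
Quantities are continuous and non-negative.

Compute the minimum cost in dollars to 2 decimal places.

$2.95

Let x1 = kg of fish meal, x2 = kg of alfalfa meal, x3 = kg of limestone, x4 = kg of pea protein, x5 = kg of cottonseed meal.
Minimise 2.67x1 + 0.44x2 + 0.09x3 + 1.3x4 + 0.58x5 with:
  25.4x1 + 2.3x2 + 0.2x3 + 6.4x4 + 11x5 ≥ 53.5   (phosphorus)
  596x1 + 159x2 + 489x4 + 443x5 ≥ 984   (crude protein)
  42.8x1 + 13.6x2 + 382x3 + 1.4x4 + 2x5 ≥ 625.7   (calcium)
  x1, x2, x3, x4, x5 ≥ 0.
The minimum-cost mix takes nothing from fish meal, alfalfa meal, pea protein — only limestone, cottonseed meal. There the phosphorus and calcium constraints are tight.
Optimal quantities: limestone = 1.613 kg, cottonseed meal = 4.834 kg.
Hence cost = 0.09·1.613 + 0.58·4.834 = $2.9489.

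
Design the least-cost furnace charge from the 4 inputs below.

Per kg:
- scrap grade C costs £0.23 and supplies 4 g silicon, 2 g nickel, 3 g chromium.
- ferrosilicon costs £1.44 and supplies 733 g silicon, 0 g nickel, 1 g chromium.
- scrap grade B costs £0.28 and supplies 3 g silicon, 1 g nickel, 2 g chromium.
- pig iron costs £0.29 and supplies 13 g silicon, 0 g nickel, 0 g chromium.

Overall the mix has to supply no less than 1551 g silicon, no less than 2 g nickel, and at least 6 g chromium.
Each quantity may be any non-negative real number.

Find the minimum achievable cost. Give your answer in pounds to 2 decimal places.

£3.34

Let x1 = kg of scrap grade C, x2 = kg of ferrosilicon, x3 = kg of scrap grade B, x4 = kg of pig iron.
Minimize 0.23x1 + 1.44x2 + 0.28x3 + 0.29x4 s.t.:
  4x1 + 733x2 + 3x3 + 13x4 ≥ 1551   (silicon)
  2x1 + 1x3 ≥ 2   (nickel)
  3x1 + 1x2 + 2x3 ≥ 6   (chromium)
  x1, x2, x3, x4 ≥ 0.
The optimal basis is {scrap grade C, ferrosilicon}; scrap grade B, pig iron drop out. The silicon and chromium requirements are met with equality.
Solving gives x1 = 1.297, x2 = 2.109.
Total cost: 0.23·1.297 + 1.44·2.109 = 3.3353.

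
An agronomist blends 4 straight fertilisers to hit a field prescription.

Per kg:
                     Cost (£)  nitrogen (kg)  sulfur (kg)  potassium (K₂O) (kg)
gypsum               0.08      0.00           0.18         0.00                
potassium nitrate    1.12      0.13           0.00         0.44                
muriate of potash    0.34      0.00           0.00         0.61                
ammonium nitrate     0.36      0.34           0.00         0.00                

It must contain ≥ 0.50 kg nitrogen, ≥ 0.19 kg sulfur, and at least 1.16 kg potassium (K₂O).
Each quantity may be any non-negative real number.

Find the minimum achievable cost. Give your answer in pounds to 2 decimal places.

This is a linear program. Let x1 = kg of gypsum, x2 = kg of potassium nitrate, x3 = kg of muriate of potash, x4 = kg of ammonium nitrate.
min 0.08x1 + 1.12x2 + 0.34x3 + 0.36x4 subject to:
  0.13x2 + 0.34x4 ≥ 0.5   (nitrogen)
  0.18x1 ≥ 0.19   (sulfur)
  0.44x2 + 0.61x3 ≥ 1.16   (potassium (K₂O))
  x1, x2, x3, x4 ≥ 0.
The cheapest feasible vertex uses only gypsum, muriate of potash, ammonium nitrate; potassium nitrate is not used. Binding constraints: nitrogen, sulfur, potassium (K₂O).
That vertex is x1 = 1.056, x3 = 1.902, x4 = 1.471.
Objective = 0.08·1.056 + 0.34·1.902 + 0.36·1.471 = 1.2607.

£1.26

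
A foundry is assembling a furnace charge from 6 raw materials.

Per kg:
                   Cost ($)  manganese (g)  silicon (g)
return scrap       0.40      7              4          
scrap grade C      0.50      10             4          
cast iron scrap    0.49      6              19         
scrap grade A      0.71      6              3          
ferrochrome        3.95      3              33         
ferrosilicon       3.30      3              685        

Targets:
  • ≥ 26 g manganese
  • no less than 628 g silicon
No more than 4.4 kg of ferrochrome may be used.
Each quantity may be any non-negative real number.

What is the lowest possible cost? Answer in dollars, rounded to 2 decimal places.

Treat it as an LP. Let x1 = kg of return scrap, x2 = kg of scrap grade C, x3 = kg of cast iron scrap, x4 = kg of scrap grade A, x5 = kg of ferrochrome, x6 = kg of ferrosilicon.
min 0.4x1 + 0.5x2 + 0.49x3 + 0.71x4 + 3.95x5 + 3.3x6 s.t.:
  7x1 + 10x2 + 6x3 + 6x4 + 3x5 + 3x6 ≥ 26   (manganese)
  4x1 + 4x2 + 19x3 + 3x4 + 33x5 + 685x6 ≥ 628   (silicon)
  x5 ≤ 4.4
  x1, x2, x3, x4, x5, x6 ≥ 0.
The optimal basis is {scrap grade C, ferrosilicon}; return scrap, cast iron scrap, scrap grade A, ferrochrome drop out. Binding constraints: manganese and silicon.
That vertex is x2 = 2.329, x6 = 0.9032.
Objective = 0.5·2.329 + 3.3·0.9032 = 4.1451.

$4.15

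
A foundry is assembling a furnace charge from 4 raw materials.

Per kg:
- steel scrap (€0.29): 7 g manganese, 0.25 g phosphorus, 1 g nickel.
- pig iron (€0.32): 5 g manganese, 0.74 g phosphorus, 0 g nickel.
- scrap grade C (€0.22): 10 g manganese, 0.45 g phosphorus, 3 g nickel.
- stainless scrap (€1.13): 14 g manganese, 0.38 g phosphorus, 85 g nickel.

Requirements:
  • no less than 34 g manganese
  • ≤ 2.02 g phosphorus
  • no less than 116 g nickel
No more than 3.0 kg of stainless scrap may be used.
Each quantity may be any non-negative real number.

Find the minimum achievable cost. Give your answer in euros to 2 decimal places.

Let x1 = kg of steel scrap, x2 = kg of pig iron, x3 = kg of scrap grade C, x4 = kg of stainless scrap.
Minimize 0.29x1 + 0.32x2 + 0.22x3 + 1.13x4 s.t.:
  7x1 + 5x2 + 10x3 + 14x4 ≥ 34   (manganese)
  0.25x1 + 0.74x2 + 0.45x3 + 0.38x4 ≤ 2.02   (phosphorus)
  1x1 + 3x3 + 85x4 ≥ 116   (nickel)
  x4 ≤ 3
  x1, x2, x3, x4 ≥ 0.
The optimal basis is {scrap grade C, stainless scrap}; steel scrap, pig iron drop out. There the manganese and nickel constraints are tight.
That vertex is x3 = 1.567, x4 = 1.309.
Cost = 0.22·1.567 + 1.13·1.309 = 1.8239.

€1.82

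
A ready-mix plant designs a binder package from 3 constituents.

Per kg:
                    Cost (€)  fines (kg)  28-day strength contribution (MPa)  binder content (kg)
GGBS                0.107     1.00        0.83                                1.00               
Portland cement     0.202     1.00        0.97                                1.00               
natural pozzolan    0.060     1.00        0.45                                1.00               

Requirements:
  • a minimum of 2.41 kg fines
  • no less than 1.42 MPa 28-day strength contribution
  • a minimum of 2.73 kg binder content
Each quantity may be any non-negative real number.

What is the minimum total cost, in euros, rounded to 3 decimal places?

€0.187

Let x1 = kg of GGBS, x2 = kg of Portland cement, x3 = kg of natural pozzolan.
min 0.107x1 + 0.202x2 + 0.06x3 subject to:
  1x1 + 1x2 + 1x3 ≥ 2.41   (fines)
  0.83x1 + 0.97x2 + 0.45x3 ≥ 1.42   (28-day strength contribution)
  1x1 + 1x2 + 1x3 ≥ 2.73   (binder content)
  x1, x2, x3 ≥ 0.
The optimal basis is {GGBS, natural pozzolan}; Portland cement drops out. Binding constraints: 28-day strength contribution and binder content.
Solving gives x1 = 0.5039, x3 = 2.226.
Objective = 0.107·0.5039 + 0.06·2.226 = 0.18748.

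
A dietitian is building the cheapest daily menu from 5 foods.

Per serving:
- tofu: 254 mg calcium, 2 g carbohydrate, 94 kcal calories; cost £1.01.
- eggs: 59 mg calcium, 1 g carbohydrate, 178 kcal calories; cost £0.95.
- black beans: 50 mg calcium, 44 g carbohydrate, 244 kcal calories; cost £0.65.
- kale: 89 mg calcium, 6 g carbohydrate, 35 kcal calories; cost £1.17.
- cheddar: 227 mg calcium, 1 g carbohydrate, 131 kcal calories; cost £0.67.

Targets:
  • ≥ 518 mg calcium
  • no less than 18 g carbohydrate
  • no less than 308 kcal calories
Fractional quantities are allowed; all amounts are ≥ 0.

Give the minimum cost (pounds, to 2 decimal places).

£1.71

Let x1 = servings of tofu, x2 = servings of eggs, x3 = servings of black beans, x4 = servings of kale, x5 = servings of cheddar.
Minimise 1.01x1 + 0.95x2 + 0.65x3 + 1.17x4 + 0.67x5 s.t.:
  254x1 + 59x2 + 50x3 + 89x4 + 227x5 ≥ 518   (calcium)
  2x1 + 1x2 + 44x3 + 6x4 + 1x5 ≥ 18   (carbohydrate)
  94x1 + 178x2 + 244x3 + 35x4 + 131x5 ≥ 308   (calories)
  x1, x2, x3, x4, x5 ≥ 0.
The optimal basis is {black beans, cheddar}; tofu, eggs, kale drop out. Binding constraints: calcium and carbohydrate.
Solving gives x3 = 0.359, x5 = 2.203.
Total cost: 0.65·0.359 + 0.67·2.203 = 1.7094.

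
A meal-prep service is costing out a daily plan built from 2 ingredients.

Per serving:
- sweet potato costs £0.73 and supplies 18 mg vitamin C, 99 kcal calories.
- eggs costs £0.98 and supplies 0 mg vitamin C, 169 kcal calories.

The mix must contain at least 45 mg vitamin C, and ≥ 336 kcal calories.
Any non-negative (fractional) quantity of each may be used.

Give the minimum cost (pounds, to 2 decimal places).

£2.34

Let x1 = servings of sweet potato, x2 = servings of eggs.
min 0.73x1 + 0.98x2 s.t.:
  18x1 ≥ 45   (vitamin C)
  99x1 + 169x2 ≥ 336   (calories)
  x1, x2 ≥ 0.
Both inputs are positive at the optimum. Binding constraints: vitamin C and calories.
That vertex is x1 = 2.5, x2 = 0.5237.
Objective = 0.73·2.5 + 0.98·0.5237 = 2.3382.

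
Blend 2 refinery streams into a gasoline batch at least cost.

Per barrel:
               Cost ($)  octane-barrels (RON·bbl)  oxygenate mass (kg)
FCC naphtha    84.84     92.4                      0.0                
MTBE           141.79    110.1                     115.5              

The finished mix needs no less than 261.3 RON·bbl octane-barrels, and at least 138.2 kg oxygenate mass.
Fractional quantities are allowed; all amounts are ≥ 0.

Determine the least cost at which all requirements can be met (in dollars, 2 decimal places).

$288.62

Let x1 = barrels of FCC naphtha, x2 = barrels of MTBE.
Minimise 84.84x1 + 141.79x2 subject to:
  92.4x1 + 110.1x2 ≥ 261.3   (octane-barrels)
  115.5x2 ≥ 138.2   (oxygenate mass)
  x1, x2 ≥ 0.
Both inputs are positive at the optimum. The octane-barrels and oxygenate mass requirements are met with equality.
That vertex is x1 = 1.40218, x2 = 1.19654.
Hence cost = 84.84·1.40218 + 141.79·1.19654 = $288.6184.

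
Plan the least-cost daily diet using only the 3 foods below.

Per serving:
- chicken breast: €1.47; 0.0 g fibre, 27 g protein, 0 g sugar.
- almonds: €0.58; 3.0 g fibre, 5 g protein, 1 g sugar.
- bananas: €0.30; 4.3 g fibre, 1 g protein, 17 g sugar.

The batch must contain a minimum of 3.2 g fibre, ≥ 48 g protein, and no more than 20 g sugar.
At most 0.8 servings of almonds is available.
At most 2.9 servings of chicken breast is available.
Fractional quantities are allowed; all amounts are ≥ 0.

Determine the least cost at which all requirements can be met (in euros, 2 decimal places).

Treat it as an LP. Let x1 = servings of chicken breast, x2 = servings of almonds, x3 = servings of bananas.
min 1.47x1 + 0.58x2 + 0.3x3 subject to:
  3x2 + 4.3x3 ≥ 3.2   (fibre)
  27x1 + 5x2 + 1x3 ≥ 48   (protein)
  1x2 + 17x3 ≤ 20   (sugar)
  x2 ≤ 0.8
  x1 ≤ 2.9
  x1, x2, x3 ≥ 0.
The cheapest feasible vertex uses only chicken breast, bananas; almonds is not used. Binding constraints: fibre and protein.
Optimal quantities: chicken breast = 1.75 servings, bananas = 0.7442 servings.
Objective = 1.47·1.75 + 0.3·0.7442 = 2.7958.

€2.80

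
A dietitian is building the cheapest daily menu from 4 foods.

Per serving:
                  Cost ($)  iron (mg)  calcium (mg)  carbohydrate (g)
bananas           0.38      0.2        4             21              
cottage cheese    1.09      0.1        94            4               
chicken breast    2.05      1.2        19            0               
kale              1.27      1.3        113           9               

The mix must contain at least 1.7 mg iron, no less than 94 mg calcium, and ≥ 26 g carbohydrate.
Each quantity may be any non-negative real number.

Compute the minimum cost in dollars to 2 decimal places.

$1.79

Let x1 = servings of bananas, x2 = servings of cottage cheese, x3 = servings of chicken breast, x4 = servings of kale.
Minimize 0.38x1 + 1.09x2 + 2.05x3 + 1.27x4 with:
  0.2x1 + 0.1x2 + 1.2x3 + 1.3x4 ≥ 1.7   (iron)
  4x1 + 94x2 + 19x3 + 113x4 ≥ 94   (calcium)
  21x1 + 4x2 + 9x4 ≥ 26   (carbohydrate)
  x1, x2, x3, x4 ≥ 0.
The optimal basis is {bananas, kale}; cottage cheese, chicken breast drop out. There the iron and carbohydrate constraints are tight.
So bananas = 0.7255 servings, kale = 1.196 servings.
Cost = 0.38·0.7255 + 1.27·1.196 = 1.7946.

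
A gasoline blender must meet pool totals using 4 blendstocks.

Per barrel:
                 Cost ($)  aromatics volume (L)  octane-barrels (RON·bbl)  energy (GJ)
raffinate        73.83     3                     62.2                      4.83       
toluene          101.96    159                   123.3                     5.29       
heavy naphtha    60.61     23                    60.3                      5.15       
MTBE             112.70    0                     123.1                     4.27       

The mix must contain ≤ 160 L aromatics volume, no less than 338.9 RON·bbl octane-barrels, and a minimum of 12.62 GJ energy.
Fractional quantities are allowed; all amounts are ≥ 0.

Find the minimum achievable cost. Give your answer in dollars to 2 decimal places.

This is a linear program. Let x1 = barrels of raffinate, x2 = barrels of toluene, x3 = barrels of heavy naphtha, x4 = barrels of MTBE.
Minimise 73.83x1 + 101.96x2 + 60.61x3 + 112.7x4 s.t.:
  3x1 + 159x2 + 23x3 ≤ 160   (aromatics volume)
  62.2x1 + 123.3x2 + 60.3x3 + 123.1x4 ≥ 338.9   (octane-barrels)
  4.83x1 + 5.29x2 + 5.15x3 + 4.27x4 ≥ 12.62   (energy)
  x1, x2, x3, x4 ≥ 0.
The minimum-cost mix takes nothing from raffinate, heavy naphtha — only toluene, MTBE. Binding constraints: aromatics volume and octane-barrels.
So toluene = 1.0063 barrels, MTBE = 1.7451 barrels.
Objective = 101.96·1.0063 + 112.7·1.7451 = 299.2751.

$299.28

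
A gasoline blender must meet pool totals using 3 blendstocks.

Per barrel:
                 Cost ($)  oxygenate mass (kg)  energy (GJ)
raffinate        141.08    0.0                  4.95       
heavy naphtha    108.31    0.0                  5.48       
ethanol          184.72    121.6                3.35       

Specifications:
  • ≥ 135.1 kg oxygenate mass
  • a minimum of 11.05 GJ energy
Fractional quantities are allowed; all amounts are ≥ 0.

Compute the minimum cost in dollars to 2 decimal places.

This is a linear program. Let x1 = barrels of raffinate, x2 = barrels of heavy naphtha, x3 = barrels of ethanol.
Minimise 141.08x1 + 108.31x2 + 184.72x3 with:
  121.6x3 ≥ 135.1   (oxygenate mass)
  4.95x1 + 5.48x2 + 3.35x3 ≥ 11.05   (energy)
  x1, x2, x3 ≥ 0.
The cheapest feasible vertex uses only heavy naphtha, ethanol; raffinate is not used. The oxygenate mass and energy requirements are met with equality.
Optimal quantities: heavy naphtha = 1.3372 barrels, ethanol = 1.111 barrels.
Cost = 108.31·1.3372 + 184.72·1.111 = 350.0561.

$350.06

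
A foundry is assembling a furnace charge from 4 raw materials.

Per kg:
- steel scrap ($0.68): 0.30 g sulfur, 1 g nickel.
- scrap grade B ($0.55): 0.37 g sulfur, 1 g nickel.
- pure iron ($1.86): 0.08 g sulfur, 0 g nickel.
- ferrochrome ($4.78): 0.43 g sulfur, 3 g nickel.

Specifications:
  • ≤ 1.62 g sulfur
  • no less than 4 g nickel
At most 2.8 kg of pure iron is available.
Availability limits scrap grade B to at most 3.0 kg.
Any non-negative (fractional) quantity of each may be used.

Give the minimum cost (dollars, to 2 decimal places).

$2.33

Set it up as a linear program. Let x1 = kg of steel scrap, x2 = kg of scrap grade B, x3 = kg of pure iron, x4 = kg of ferrochrome.
Minimize 0.68x1 + 0.55x2 + 1.86x3 + 4.78x4 subject to:
  0.3x1 + 0.37x2 + 0.08x3 + 0.43x4 ≤ 1.62   (sulfur)
  1x1 + 1x2 + 3x4 ≥ 4   (nickel)
  x3 ≤ 2.8
  x2 ≤ 3
  x1, x2, x3, x4 ≥ 0.
At the optimum only steel scrap, scrap grade B are positive (pure iron, ferrochrome = 0). Binding constraints: nickel and the scrap grade B cap.
So steel scrap = 1 kg, scrap grade B = 3 kg.
Hence cost = 0.68·1 + 0.55·3 = $2.3300.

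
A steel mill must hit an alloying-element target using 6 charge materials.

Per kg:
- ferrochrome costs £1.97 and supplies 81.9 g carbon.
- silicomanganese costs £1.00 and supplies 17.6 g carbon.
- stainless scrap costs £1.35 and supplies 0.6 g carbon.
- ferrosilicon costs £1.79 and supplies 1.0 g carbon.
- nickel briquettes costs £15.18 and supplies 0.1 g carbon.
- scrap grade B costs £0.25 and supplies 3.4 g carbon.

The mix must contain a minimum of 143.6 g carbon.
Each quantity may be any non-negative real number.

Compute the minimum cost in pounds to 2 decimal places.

Set it up as a linear program. Let x1 = kg of ferrochrome, x2 = kg of silicomanganese, x3 = kg of stainless scrap, x4 = kg of ferrosilicon, x5 = kg of nickel briquettes, x6 = kg of scrap grade B.
Minimize 1.97x1 + 1x2 + 1.35x3 + 1.79x4 + 15.18x5 + 0.25x6 subject to:
  81.9x1 + 17.6x2 + 0.6x3 + 1x4 + 0.1x5 + 3.4x6 ≥ 143.6   (carbon)
  x1, x2, x3, x4, x5, x6 ≥ 0.
The cheapest feasible vertex uses only ferrochrome; silicomanganese, stainless scrap, ferrosilicon, nickel briquettes, scrap grade B are not used. There the carbon constraint is tight.
Optimal quantities: ferrochrome = 1.753 kg.
Cost = 1.97·1.753 = 3.4534.

£3.45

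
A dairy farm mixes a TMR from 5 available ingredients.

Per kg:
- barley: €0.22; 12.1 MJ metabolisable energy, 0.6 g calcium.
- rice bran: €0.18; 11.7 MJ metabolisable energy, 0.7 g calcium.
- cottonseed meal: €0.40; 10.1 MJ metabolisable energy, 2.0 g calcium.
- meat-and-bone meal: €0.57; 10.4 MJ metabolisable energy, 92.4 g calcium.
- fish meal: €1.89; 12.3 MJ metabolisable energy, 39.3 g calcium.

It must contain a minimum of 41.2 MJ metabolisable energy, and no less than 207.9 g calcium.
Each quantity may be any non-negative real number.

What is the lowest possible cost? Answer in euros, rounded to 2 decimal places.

€1.55

Treat it as an LP. Let x1 = kg of barley, x2 = kg of rice bran, x3 = kg of cottonseed meal, x4 = kg of meat-and-bone meal, x5 = kg of fish meal.
min 0.22x1 + 0.18x2 + 0.4x3 + 0.57x4 + 1.89x5 subject to:
  12.1x1 + 11.7x2 + 10.1x3 + 10.4x4 + 12.3x5 ≥ 41.2   (metabolisable energy)
  0.6x1 + 0.7x2 + 2x3 + 92.4x4 + 39.3x5 ≥ 207.9   (calcium)
  x1, x2, x3, x4, x5 ≥ 0.
The optimal basis is {rice bran, meat-and-bone meal}; barley, cottonseed meal, fish meal drop out. The metabolisable energy and calcium requirements are met with equality.
Solving gives x2 = 1.532, x4 = 2.238.
Objective = 0.18·1.532 + 0.57·2.238 = 1.5514.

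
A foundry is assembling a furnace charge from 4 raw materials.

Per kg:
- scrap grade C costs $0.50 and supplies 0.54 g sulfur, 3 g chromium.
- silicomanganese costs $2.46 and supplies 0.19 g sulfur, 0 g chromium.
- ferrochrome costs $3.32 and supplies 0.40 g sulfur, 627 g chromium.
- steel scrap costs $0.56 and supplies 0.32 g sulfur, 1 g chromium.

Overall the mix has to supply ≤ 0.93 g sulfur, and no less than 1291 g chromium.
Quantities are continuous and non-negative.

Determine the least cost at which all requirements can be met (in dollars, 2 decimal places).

Let x1 = kg of scrap grade C, x2 = kg of silicomanganese, x3 = kg of ferrochrome, x4 = kg of steel scrap.
Minimise 0.5x1 + 2.46x2 + 3.32x3 + 0.56x4 s.t.:
  0.54x1 + 0.19x2 + 0.4x3 + 0.32x4 ≤ 0.93   (sulfur)
  3x1 + 627x3 + 1x4 ≥ 1291   (chromium)
  x1, x2, x3, x4 ≥ 0.
At the optimum only ferrochrome is positive (scrap grade C, silicomanganese, steel scrap = 0). There the chromium constraint is tight.
So ferrochrome = 2.059 kg.
Hence cost = 3.32·2.059 = $6.8359.

$6.84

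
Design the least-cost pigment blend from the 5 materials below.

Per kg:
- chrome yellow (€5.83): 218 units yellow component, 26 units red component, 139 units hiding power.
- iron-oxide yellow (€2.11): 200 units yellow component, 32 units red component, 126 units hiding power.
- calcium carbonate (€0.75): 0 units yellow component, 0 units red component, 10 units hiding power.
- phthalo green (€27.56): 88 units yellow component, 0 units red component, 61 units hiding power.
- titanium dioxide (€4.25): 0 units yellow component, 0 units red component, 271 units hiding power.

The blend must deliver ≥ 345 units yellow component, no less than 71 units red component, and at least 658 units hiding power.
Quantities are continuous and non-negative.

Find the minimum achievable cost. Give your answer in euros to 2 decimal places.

Let x1 = kg of chrome yellow, x2 = kg of iron-oxide yellow, x3 = kg of calcium carbonate, x4 = kg of phthalo green, x5 = kg of titanium dioxide.
min 5.83x1 + 2.11x2 + 0.75x3 + 27.56x4 + 4.25x5 subject to:
  218x1 + 200x2 + 88x4 ≥ 345   (yellow component)
  26x1 + 32x2 ≥ 71   (red component)
  139x1 + 126x2 + 10x3 + 61x4 + 271x5 ≥ 658   (hiding power)
  x1, x2, x3, x4, x5 ≥ 0.
At the optimum only iron-oxide yellow, titanium dioxide are positive (chrome yellow, calcium carbonate, phthalo green = 0). There the red component and hiding power constraints are tight.
So iron-oxide yellow = 2.219 kg, titanium dioxide = 1.396 kg.
Objective = 2.11·2.219 + 4.25·1.396 = 10.6151.

€10.62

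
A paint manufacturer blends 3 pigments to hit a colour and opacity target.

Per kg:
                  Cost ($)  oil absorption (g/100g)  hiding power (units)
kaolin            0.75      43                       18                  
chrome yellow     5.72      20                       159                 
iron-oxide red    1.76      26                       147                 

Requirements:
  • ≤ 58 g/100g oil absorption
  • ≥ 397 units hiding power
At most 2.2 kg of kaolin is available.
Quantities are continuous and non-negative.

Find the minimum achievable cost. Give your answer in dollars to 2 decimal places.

Let x1 = kg of kaolin, x2 = kg of chrome yellow, x3 = kg of iron-oxide red.
min 0.75x1 + 5.72x2 + 1.76x3 with:
  43x1 + 20x2 + 26x3 ≤ 58   (oil absorption)
  18x1 + 159x2 + 147x3 ≥ 397   (hiding power)
  x1 ≤ 2.2
  x1, x2, x3 ≥ 0.
The minimum-cost mix takes nothing from kaolin — only chrome yellow, iron-oxide red. There the oil absorption and hiding power constraints are tight.
So chrome yellow = 1.504 kg, iron-oxide red = 1.074 kg.
Total cost: 5.72·1.504 + 1.76·1.074 = 10.4931.

$10.49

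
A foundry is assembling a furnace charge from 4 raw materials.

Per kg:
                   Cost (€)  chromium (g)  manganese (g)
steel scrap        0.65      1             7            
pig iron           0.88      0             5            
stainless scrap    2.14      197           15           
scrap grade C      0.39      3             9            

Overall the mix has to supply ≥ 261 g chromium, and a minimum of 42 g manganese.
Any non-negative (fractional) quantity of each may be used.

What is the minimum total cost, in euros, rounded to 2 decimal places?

This is a linear program. Let x1 = kg of steel scrap, x2 = kg of pig iron, x3 = kg of stainless scrap, x4 = kg of scrap grade C.
min 0.65x1 + 0.88x2 + 2.14x3 + 0.39x4 s.t.:
  1x1 + 197x3 + 3x4 ≥ 261   (chromium)
  7x1 + 5x2 + 15x3 + 9x4 ≥ 42   (manganese)
  x1, x2, x3, x4 ≥ 0.
The minimum-cost mix takes nothing from steel scrap, pig iron — only stainless scrap, scrap grade C. The chromium and manganese requirements are met with equality.
That vertex is x3 = 1.286, x4 = 2.523.
Hence cost = 2.14·1.286 + 0.39·2.523 = €3.7360.

€3.74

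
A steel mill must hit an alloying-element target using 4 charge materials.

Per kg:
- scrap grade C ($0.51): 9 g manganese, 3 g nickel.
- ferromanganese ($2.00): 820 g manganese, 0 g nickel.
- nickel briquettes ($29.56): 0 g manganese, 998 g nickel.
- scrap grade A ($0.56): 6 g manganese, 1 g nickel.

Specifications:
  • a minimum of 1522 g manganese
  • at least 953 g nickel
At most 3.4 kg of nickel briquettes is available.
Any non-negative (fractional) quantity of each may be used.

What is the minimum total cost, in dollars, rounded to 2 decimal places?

Let x1 = kg of scrap grade C, x2 = kg of ferromanganese, x3 = kg of nickel briquettes, x4 = kg of scrap grade A.
Minimize 0.51x1 + 2x2 + 29.56x3 + 0.56x4 with:
  9x1 + 820x2 + 6x4 ≥ 1522   (manganese)
  3x1 + 998x3 + 1x4 ≥ 953   (nickel)
  x3 ≤ 3.4
  x1, x2, x3, x4 ≥ 0.
At the optimum only ferromanganese, nickel briquettes are positive (scrap grade C, scrap grade A = 0). There the manganese and nickel constraints are tight.
That vertex is x2 = 1.856, x3 = 0.9549.
Hence cost = 2·1.856 + 29.56·0.9549 = $31.9388.

$31.94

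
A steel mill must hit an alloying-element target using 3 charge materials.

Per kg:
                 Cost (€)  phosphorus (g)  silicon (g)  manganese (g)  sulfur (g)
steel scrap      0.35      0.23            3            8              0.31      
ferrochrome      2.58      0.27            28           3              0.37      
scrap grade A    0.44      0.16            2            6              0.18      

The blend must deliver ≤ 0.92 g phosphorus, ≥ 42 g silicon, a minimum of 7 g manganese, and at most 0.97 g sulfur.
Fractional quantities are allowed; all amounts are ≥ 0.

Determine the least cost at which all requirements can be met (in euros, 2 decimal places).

This is a linear program. Let x1 = kg of steel scrap, x2 = kg of ferrochrome, x3 = kg of scrap grade A.
min 0.35x1 + 2.58x2 + 0.44x3 s.t.:
  0.23x1 + 0.27x2 + 0.16x3 ≤ 0.92   (phosphorus)
  3x1 + 28x2 + 2x3 ≥ 42   (silicon)
  8x1 + 3x2 + 6x3 ≥ 7   (manganese)
  0.31x1 + 0.37x2 + 0.18x3 ≤ 0.97   (sulfur)
  x1, x2, x3 ≥ 0.
At the optimum only steel scrap, ferrochrome are positive (scrap grade A = 0). There the silicon and manganese constraints are tight.
So steel scrap = 0.3256 kg, ferrochrome = 1.465 kg.
Objective = 0.35·0.3256 + 2.58·1.465 = 3.8937.

€3.89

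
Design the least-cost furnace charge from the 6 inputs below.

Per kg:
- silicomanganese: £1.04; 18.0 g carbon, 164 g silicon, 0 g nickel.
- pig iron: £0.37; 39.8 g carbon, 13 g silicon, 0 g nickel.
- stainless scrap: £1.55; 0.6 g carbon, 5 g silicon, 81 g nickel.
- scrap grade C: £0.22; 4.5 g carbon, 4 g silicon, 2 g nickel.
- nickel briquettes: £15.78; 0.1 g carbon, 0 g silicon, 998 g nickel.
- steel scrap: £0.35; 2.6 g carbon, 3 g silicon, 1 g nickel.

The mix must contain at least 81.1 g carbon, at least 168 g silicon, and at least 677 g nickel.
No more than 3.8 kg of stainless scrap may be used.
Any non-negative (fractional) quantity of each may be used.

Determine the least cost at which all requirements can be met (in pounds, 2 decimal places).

£12.24

This is a linear program. Let x1 = kg of silicomanganese, x2 = kg of pig iron, x3 = kg of stainless scrap, x4 = kg of scrap grade C, x5 = kg of nickel briquettes, x6 = kg of steel scrap.
min 1.04x1 + 0.37x2 + 1.55x3 + 0.22x4 + 15.78x5 + 0.35x6 with:
  18x1 + 39.8x2 + 0.6x3 + 4.5x4 + 0.1x5 + 2.6x6 ≥ 81.1   (carbon)
  164x1 + 13x2 + 5x3 + 4x4 + 3x6 ≥ 168   (silicon)
  81x3 + 2x4 + 998x5 + 1x6 ≥ 677   (nickel)
  x3 ≤ 3.8
  x1, x2, x3, x4, x5, x6 ≥ 0.
The cheapest feasible vertex uses only silicomanganese, pig iron, nickel briquettes; stainless scrap, scrap grade C, steel scrap are not used. There the carbon, silicon, nickel constraints are tight.
That vertex is x1 = 0.8951, x2 = 1.631, x5 = 0.6784.
Cost = 1.04·0.8951 + 0.37·1.631 + 15.78·0.6784 = 12.2395.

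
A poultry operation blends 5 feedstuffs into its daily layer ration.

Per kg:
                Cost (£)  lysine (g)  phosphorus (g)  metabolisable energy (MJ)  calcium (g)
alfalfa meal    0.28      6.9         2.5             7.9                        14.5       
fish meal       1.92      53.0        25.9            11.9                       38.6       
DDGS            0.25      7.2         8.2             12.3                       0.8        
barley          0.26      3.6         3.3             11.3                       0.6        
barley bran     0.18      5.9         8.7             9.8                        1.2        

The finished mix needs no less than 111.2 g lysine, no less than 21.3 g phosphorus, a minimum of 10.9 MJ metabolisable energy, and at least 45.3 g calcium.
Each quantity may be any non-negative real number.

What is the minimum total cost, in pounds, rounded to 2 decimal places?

£3.51

Set it up as a linear program. Let x1 = kg of alfalfa meal, x2 = kg of fish meal, x3 = kg of DDGS, x4 = kg of barley, x5 = kg of barley bran.
min 0.28x1 + 1.92x2 + 0.25x3 + 0.26x4 + 0.18x5 s.t.:
  6.9x1 + 53x2 + 7.2x3 + 3.6x4 + 5.9x5 ≥ 111.2   (lysine)
  2.5x1 + 25.9x2 + 8.2x3 + 3.3x4 + 8.7x5 ≥ 21.3   (phosphorus)
  7.9x1 + 11.9x2 + 12.3x3 + 11.3x4 + 9.8x5 ≥ 10.9   (metabolisable energy)
  14.5x1 + 38.6x2 + 0.8x3 + 0.6x4 + 1.2x5 ≥ 45.3   (calcium)
  x1, x2, x3, x4, x5 ≥ 0.
The cheapest feasible vertex uses only alfalfa meal, barley bran; fish meal, DDGS, barley are not used. There the lysine and calcium constraints are tight.
Optimal quantities: alfalfa meal = 1.732 kg, barley bran = 16.82 kg.
Total cost: 0.28·1.732 + 0.18·16.82 = 3.5126.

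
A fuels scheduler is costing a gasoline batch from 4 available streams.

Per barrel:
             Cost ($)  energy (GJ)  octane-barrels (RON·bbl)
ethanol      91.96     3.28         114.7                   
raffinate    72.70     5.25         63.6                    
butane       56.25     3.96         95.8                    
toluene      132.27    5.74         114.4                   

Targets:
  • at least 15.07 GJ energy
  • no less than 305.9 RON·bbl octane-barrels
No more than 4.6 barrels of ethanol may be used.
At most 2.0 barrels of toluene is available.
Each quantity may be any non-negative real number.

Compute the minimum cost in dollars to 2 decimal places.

$212.33

Treat it as an LP. Let x1 = barrels of ethanol, x2 = barrels of raffinate, x3 = barrels of butane, x4 = barrels of toluene.
Minimise 91.96x1 + 72.7x2 + 56.25x3 + 132.27x4 subject to:
  3.28x1 + 5.25x2 + 3.96x3 + 5.74x4 ≥ 15.07   (energy)
  114.7x1 + 63.6x2 + 95.8x3 + 114.4x4 ≥ 305.9   (octane-barrels)
  x1 ≤ 4.6
  x4 ≤ 2
  x1, x2, x3, x4 ≥ 0.
The cheapest feasible vertex uses only raffinate, butane; ethanol, toluene are not used. There the energy and octane-barrels constraints are tight.
Optimal quantities: raffinate = 0.92532 barrels, butane = 2.5788 barrels.
Objective = 72.7·0.92532 + 56.25·2.5788 = 212.3283.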